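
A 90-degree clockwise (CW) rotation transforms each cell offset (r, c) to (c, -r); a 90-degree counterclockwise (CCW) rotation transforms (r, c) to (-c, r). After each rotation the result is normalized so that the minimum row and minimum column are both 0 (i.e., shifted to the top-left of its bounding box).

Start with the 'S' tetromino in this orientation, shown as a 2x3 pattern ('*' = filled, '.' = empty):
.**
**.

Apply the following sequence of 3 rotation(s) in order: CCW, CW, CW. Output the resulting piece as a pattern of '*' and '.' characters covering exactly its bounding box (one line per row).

Answer: *.
**
.*

Derivation:
Start:
.**
**.
After rotation 1 (CCW):
*.
**
.*
After rotation 2 (CW):
.**
**.
After rotation 3 (CW):
*.
**
.*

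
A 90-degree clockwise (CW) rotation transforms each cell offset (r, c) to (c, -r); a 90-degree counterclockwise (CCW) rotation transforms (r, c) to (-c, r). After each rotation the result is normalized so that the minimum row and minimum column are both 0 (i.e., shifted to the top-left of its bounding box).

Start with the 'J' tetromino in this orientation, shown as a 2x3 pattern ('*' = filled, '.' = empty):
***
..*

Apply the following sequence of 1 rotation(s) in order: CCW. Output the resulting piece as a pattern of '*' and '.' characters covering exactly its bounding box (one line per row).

Start:
***
..*
After rotation 1 (CCW):
**
*.
*.

Answer: **
*.
*.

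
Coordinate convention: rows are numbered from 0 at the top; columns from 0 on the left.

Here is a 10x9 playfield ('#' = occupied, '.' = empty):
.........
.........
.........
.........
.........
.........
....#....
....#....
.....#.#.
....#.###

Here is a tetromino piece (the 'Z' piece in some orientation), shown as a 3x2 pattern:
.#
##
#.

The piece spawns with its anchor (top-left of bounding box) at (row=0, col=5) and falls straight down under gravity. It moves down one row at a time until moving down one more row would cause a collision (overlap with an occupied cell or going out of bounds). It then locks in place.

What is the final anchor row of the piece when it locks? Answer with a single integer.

Spawn at (row=0, col=5). Try each row:
  row 0: fits
  row 1: fits
  row 2: fits
  row 3: fits
  row 4: fits
  row 5: fits
  row 6: blocked -> lock at row 5

Answer: 5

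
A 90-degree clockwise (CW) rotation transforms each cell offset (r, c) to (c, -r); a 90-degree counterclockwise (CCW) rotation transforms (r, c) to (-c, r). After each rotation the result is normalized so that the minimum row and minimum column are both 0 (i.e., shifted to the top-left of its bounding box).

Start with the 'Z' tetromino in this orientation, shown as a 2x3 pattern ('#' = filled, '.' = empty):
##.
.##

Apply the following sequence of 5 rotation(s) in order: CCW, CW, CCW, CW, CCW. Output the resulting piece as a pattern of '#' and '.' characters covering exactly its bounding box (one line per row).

Start:
##.
.##
After rotation 1 (CCW):
.#
##
#.
After rotation 2 (CW):
##.
.##
After rotation 3 (CCW):
.#
##
#.
After rotation 4 (CW):
##.
.##
After rotation 5 (CCW):
.#
##
#.

Answer: .#
##
#.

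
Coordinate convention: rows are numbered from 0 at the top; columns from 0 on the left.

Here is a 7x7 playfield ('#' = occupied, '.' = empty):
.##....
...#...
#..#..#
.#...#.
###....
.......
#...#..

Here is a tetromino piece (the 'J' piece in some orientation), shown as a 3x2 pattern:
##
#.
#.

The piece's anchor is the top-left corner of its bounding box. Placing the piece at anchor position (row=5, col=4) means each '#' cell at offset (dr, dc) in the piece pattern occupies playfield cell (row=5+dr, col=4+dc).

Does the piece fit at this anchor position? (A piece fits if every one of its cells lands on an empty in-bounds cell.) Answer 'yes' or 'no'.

Answer: no

Derivation:
Check each piece cell at anchor (5, 4):
  offset (0,0) -> (5,4): empty -> OK
  offset (0,1) -> (5,5): empty -> OK
  offset (1,0) -> (6,4): occupied ('#') -> FAIL
  offset (2,0) -> (7,4): out of bounds -> FAIL
All cells valid: no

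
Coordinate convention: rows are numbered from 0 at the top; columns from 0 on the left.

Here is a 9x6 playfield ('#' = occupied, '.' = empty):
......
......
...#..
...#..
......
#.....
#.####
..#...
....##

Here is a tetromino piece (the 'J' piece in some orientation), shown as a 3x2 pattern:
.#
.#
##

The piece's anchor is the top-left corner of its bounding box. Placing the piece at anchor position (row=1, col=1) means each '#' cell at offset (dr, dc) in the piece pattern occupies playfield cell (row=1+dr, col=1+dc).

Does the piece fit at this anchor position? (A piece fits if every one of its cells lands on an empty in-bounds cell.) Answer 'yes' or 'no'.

Answer: yes

Derivation:
Check each piece cell at anchor (1, 1):
  offset (0,1) -> (1,2): empty -> OK
  offset (1,1) -> (2,2): empty -> OK
  offset (2,0) -> (3,1): empty -> OK
  offset (2,1) -> (3,2): empty -> OK
All cells valid: yes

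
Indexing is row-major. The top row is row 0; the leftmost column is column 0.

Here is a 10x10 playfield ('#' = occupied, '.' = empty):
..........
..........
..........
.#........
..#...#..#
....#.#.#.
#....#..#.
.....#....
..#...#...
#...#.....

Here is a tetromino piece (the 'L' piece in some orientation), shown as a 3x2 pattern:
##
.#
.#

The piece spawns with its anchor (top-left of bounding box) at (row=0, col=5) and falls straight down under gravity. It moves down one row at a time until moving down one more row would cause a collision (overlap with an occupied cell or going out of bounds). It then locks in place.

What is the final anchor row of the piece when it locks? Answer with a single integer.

Spawn at (row=0, col=5). Try each row:
  row 0: fits
  row 1: fits
  row 2: blocked -> lock at row 1

Answer: 1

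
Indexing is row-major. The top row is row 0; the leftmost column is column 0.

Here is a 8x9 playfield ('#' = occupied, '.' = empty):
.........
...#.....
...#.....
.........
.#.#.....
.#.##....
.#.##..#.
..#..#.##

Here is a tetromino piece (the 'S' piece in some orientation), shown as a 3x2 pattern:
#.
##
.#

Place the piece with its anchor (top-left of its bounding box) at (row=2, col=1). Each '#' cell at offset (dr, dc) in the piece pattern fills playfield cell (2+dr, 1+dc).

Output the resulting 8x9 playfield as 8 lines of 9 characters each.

Fill (2+0,1+0) = (2,1)
Fill (2+1,1+0) = (3,1)
Fill (2+1,1+1) = (3,2)
Fill (2+2,1+1) = (4,2)

Answer: .........
...#.....
.#.#.....
.##......
.###.....
.#.##....
.#.##..#.
..#..#.##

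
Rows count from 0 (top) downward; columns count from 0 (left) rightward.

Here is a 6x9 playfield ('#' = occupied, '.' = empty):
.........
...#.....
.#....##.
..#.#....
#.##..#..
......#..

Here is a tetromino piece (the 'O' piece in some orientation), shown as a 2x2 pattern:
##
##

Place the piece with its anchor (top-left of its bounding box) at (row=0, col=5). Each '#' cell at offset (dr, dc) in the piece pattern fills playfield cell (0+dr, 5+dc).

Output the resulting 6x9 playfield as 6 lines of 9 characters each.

Fill (0+0,5+0) = (0,5)
Fill (0+0,5+1) = (0,6)
Fill (0+1,5+0) = (1,5)
Fill (0+1,5+1) = (1,6)

Answer: .....##..
...#.##..
.#....##.
..#.#....
#.##..#..
......#..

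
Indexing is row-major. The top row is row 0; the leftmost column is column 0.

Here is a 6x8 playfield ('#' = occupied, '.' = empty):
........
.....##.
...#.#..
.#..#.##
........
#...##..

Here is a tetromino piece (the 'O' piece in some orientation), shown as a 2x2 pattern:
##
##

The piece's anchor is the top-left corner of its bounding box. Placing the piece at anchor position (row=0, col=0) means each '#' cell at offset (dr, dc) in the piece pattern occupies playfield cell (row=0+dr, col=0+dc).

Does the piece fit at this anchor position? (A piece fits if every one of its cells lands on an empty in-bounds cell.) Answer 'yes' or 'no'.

Check each piece cell at anchor (0, 0):
  offset (0,0) -> (0,0): empty -> OK
  offset (0,1) -> (0,1): empty -> OK
  offset (1,0) -> (1,0): empty -> OK
  offset (1,1) -> (1,1): empty -> OK
All cells valid: yes

Answer: yes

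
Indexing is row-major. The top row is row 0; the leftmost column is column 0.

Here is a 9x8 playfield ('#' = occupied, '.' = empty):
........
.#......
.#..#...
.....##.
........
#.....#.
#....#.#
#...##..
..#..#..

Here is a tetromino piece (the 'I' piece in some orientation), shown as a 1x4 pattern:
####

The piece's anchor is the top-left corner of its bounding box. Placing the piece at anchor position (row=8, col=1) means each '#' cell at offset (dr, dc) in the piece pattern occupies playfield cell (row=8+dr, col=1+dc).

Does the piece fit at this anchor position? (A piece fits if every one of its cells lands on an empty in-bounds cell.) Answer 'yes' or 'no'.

Check each piece cell at anchor (8, 1):
  offset (0,0) -> (8,1): empty -> OK
  offset (0,1) -> (8,2): occupied ('#') -> FAIL
  offset (0,2) -> (8,3): empty -> OK
  offset (0,3) -> (8,4): empty -> OK
All cells valid: no

Answer: no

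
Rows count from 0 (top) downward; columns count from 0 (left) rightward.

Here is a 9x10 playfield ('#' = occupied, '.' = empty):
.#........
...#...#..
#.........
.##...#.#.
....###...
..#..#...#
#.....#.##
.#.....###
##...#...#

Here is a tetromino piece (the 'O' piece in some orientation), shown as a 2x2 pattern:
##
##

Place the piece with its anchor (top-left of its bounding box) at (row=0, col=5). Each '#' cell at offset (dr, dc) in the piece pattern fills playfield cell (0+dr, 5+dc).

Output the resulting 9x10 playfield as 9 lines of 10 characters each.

Answer: .#...##...
...#.###..
#.........
.##...#.#.
....###...
..#..#...#
#.....#.##
.#.....###
##...#...#

Derivation:
Fill (0+0,5+0) = (0,5)
Fill (0+0,5+1) = (0,6)
Fill (0+1,5+0) = (1,5)
Fill (0+1,5+1) = (1,6)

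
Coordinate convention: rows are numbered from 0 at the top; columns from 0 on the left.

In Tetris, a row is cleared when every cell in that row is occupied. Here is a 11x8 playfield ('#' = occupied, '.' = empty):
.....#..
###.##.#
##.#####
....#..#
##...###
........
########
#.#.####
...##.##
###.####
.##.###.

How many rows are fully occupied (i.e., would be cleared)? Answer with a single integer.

Answer: 1

Derivation:
Check each row:
  row 0: 7 empty cells -> not full
  row 1: 2 empty cells -> not full
  row 2: 1 empty cell -> not full
  row 3: 6 empty cells -> not full
  row 4: 3 empty cells -> not full
  row 5: 8 empty cells -> not full
  row 6: 0 empty cells -> FULL (clear)
  row 7: 2 empty cells -> not full
  row 8: 4 empty cells -> not full
  row 9: 1 empty cell -> not full
  row 10: 3 empty cells -> not full
Total rows cleared: 1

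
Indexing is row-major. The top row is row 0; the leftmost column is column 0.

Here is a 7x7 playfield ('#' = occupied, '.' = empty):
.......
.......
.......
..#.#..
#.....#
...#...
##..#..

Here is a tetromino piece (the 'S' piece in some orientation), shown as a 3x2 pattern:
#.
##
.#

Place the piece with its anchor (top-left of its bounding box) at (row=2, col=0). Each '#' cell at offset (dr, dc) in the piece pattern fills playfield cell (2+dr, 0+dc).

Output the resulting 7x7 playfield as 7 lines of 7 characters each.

Fill (2+0,0+0) = (2,0)
Fill (2+1,0+0) = (3,0)
Fill (2+1,0+1) = (3,1)
Fill (2+2,0+1) = (4,1)

Answer: .......
.......
#......
###.#..
##....#
...#...
##..#..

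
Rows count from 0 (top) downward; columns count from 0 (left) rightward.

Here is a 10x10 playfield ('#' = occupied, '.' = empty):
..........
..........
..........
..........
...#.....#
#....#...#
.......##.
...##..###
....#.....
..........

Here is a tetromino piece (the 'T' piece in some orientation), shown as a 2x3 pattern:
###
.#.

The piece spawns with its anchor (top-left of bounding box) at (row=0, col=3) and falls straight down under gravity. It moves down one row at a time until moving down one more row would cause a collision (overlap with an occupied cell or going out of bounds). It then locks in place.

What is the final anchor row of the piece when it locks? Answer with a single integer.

Answer: 3

Derivation:
Spawn at (row=0, col=3). Try each row:
  row 0: fits
  row 1: fits
  row 2: fits
  row 3: fits
  row 4: blocked -> lock at row 3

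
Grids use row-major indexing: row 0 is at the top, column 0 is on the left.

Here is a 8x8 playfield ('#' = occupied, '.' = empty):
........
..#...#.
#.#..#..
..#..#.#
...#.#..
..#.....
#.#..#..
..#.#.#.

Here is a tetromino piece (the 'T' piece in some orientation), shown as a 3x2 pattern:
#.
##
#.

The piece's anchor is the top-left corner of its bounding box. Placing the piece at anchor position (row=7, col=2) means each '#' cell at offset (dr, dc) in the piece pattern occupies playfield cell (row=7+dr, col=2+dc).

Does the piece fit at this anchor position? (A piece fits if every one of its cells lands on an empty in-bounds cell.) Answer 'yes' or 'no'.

Check each piece cell at anchor (7, 2):
  offset (0,0) -> (7,2): occupied ('#') -> FAIL
  offset (1,0) -> (8,2): out of bounds -> FAIL
  offset (1,1) -> (8,3): out of bounds -> FAIL
  offset (2,0) -> (9,2): out of bounds -> FAIL
All cells valid: no

Answer: no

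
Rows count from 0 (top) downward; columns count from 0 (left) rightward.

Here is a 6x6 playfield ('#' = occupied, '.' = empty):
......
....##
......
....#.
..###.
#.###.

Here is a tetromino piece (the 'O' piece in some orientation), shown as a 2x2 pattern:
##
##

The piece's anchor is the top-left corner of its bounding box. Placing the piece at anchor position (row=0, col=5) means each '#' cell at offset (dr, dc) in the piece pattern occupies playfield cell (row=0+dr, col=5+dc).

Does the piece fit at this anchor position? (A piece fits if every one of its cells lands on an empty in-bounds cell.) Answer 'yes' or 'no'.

Check each piece cell at anchor (0, 5):
  offset (0,0) -> (0,5): empty -> OK
  offset (0,1) -> (0,6): out of bounds -> FAIL
  offset (1,0) -> (1,5): occupied ('#') -> FAIL
  offset (1,1) -> (1,6): out of bounds -> FAIL
All cells valid: no

Answer: no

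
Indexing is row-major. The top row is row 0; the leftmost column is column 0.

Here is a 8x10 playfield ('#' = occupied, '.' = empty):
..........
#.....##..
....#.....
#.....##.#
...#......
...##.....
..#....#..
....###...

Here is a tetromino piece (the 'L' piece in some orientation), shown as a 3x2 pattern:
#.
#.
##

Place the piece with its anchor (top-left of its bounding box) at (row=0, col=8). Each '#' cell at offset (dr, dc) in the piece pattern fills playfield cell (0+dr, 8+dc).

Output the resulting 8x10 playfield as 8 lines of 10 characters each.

Fill (0+0,8+0) = (0,8)
Fill (0+1,8+0) = (1,8)
Fill (0+2,8+0) = (2,8)
Fill (0+2,8+1) = (2,9)

Answer: ........#.
#.....###.
....#...##
#.....##.#
...#......
...##.....
..#....#..
....###...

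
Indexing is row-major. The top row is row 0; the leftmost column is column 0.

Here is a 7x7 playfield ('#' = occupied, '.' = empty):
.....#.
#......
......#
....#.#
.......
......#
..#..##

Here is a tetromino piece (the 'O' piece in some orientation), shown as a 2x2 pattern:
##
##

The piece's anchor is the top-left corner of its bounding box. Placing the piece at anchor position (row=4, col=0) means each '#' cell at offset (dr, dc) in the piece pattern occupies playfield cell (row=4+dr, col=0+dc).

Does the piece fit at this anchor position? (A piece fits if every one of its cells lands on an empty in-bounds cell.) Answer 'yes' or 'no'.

Answer: yes

Derivation:
Check each piece cell at anchor (4, 0):
  offset (0,0) -> (4,0): empty -> OK
  offset (0,1) -> (4,1): empty -> OK
  offset (1,0) -> (5,0): empty -> OK
  offset (1,1) -> (5,1): empty -> OK
All cells valid: yes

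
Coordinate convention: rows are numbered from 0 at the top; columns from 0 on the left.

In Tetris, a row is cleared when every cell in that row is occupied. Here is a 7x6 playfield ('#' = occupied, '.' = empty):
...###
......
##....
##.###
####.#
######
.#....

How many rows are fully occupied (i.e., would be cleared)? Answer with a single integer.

Check each row:
  row 0: 3 empty cells -> not full
  row 1: 6 empty cells -> not full
  row 2: 4 empty cells -> not full
  row 3: 1 empty cell -> not full
  row 4: 1 empty cell -> not full
  row 5: 0 empty cells -> FULL (clear)
  row 6: 5 empty cells -> not full
Total rows cleared: 1

Answer: 1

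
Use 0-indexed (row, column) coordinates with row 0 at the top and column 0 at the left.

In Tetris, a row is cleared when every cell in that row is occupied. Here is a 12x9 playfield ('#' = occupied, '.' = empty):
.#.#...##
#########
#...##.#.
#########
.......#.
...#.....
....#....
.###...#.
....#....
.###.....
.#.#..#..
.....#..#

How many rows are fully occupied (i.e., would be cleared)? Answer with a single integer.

Answer: 2

Derivation:
Check each row:
  row 0: 5 empty cells -> not full
  row 1: 0 empty cells -> FULL (clear)
  row 2: 5 empty cells -> not full
  row 3: 0 empty cells -> FULL (clear)
  row 4: 8 empty cells -> not full
  row 5: 8 empty cells -> not full
  row 6: 8 empty cells -> not full
  row 7: 5 empty cells -> not full
  row 8: 8 empty cells -> not full
  row 9: 6 empty cells -> not full
  row 10: 6 empty cells -> not full
  row 11: 7 empty cells -> not full
Total rows cleared: 2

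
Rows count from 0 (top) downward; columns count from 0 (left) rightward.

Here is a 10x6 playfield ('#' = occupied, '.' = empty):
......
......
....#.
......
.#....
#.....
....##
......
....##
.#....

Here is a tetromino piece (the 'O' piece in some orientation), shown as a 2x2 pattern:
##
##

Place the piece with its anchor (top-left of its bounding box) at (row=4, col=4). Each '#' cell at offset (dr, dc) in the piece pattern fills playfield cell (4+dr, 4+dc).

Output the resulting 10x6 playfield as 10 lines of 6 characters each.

Fill (4+0,4+0) = (4,4)
Fill (4+0,4+1) = (4,5)
Fill (4+1,4+0) = (5,4)
Fill (4+1,4+1) = (5,5)

Answer: ......
......
....#.
......
.#..##
#...##
....##
......
....##
.#....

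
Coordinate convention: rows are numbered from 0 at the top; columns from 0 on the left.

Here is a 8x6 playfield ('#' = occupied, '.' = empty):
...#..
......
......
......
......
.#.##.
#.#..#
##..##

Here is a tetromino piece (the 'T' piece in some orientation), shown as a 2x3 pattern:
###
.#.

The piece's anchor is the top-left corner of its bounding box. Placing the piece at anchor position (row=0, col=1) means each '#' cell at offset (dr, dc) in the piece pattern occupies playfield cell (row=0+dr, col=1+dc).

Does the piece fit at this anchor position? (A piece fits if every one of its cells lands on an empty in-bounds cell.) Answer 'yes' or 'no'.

Answer: no

Derivation:
Check each piece cell at anchor (0, 1):
  offset (0,0) -> (0,1): empty -> OK
  offset (0,1) -> (0,2): empty -> OK
  offset (0,2) -> (0,3): occupied ('#') -> FAIL
  offset (1,1) -> (1,2): empty -> OK
All cells valid: no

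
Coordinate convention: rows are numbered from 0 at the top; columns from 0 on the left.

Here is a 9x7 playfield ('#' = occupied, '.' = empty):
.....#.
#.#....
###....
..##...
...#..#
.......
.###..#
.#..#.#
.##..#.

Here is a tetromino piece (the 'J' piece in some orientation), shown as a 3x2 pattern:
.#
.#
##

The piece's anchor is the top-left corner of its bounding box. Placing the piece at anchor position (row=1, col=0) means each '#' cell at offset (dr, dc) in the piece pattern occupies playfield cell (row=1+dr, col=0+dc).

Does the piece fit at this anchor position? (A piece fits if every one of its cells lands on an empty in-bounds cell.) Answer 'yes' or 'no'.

Check each piece cell at anchor (1, 0):
  offset (0,1) -> (1,1): empty -> OK
  offset (1,1) -> (2,1): occupied ('#') -> FAIL
  offset (2,0) -> (3,0): empty -> OK
  offset (2,1) -> (3,1): empty -> OK
All cells valid: no

Answer: no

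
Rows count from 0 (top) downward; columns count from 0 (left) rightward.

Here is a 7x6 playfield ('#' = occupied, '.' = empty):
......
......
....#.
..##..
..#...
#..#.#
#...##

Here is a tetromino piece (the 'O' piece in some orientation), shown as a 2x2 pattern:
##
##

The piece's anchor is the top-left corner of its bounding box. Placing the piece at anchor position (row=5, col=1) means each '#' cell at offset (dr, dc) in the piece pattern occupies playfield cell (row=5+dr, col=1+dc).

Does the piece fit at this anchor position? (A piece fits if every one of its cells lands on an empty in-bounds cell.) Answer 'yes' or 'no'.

Answer: yes

Derivation:
Check each piece cell at anchor (5, 1):
  offset (0,0) -> (5,1): empty -> OK
  offset (0,1) -> (5,2): empty -> OK
  offset (1,0) -> (6,1): empty -> OK
  offset (1,1) -> (6,2): empty -> OK
All cells valid: yes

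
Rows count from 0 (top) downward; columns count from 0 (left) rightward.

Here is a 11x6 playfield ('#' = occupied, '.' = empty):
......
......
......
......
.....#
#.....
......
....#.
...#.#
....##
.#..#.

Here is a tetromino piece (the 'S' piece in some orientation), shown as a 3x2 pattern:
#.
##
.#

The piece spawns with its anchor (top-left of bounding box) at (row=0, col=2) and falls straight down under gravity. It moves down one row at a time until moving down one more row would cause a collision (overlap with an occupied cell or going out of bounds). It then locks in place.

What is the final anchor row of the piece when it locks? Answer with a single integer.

Spawn at (row=0, col=2). Try each row:
  row 0: fits
  row 1: fits
  row 2: fits
  row 3: fits
  row 4: fits
  row 5: fits
  row 6: blocked -> lock at row 5

Answer: 5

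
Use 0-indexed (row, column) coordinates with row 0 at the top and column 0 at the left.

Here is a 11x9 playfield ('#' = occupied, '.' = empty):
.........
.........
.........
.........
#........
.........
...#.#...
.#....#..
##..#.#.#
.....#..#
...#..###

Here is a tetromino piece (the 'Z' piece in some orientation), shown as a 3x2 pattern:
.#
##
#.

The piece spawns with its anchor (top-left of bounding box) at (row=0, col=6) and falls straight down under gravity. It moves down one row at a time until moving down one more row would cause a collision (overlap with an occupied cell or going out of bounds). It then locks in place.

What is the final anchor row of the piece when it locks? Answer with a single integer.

Answer: 4

Derivation:
Spawn at (row=0, col=6). Try each row:
  row 0: fits
  row 1: fits
  row 2: fits
  row 3: fits
  row 4: fits
  row 5: blocked -> lock at row 4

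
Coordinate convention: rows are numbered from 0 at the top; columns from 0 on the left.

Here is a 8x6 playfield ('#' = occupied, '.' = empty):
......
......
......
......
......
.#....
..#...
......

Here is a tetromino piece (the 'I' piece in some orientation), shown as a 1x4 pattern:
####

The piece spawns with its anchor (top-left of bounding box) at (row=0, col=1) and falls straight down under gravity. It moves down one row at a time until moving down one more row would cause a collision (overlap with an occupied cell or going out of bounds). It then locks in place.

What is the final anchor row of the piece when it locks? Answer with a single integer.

Spawn at (row=0, col=1). Try each row:
  row 0: fits
  row 1: fits
  row 2: fits
  row 3: fits
  row 4: fits
  row 5: blocked -> lock at row 4

Answer: 4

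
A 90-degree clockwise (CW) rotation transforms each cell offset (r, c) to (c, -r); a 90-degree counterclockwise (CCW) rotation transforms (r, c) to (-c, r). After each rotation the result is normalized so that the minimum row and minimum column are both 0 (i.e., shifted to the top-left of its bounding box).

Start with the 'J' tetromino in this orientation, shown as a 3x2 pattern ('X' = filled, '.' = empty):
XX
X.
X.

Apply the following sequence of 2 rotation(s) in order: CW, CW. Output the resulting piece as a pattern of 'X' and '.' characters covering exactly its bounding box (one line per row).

Answer: .X
.X
XX

Derivation:
Start:
XX
X.
X.
After rotation 1 (CW):
XXX
..X
After rotation 2 (CW):
.X
.X
XX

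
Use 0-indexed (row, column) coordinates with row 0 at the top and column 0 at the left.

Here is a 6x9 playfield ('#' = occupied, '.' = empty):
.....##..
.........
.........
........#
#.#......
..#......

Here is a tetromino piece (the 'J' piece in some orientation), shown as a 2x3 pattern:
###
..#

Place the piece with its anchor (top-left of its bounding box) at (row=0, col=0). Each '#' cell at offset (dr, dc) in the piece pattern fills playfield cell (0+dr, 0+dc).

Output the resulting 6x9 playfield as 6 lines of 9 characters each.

Answer: ###..##..
..#......
.........
........#
#.#......
..#......

Derivation:
Fill (0+0,0+0) = (0,0)
Fill (0+0,0+1) = (0,1)
Fill (0+0,0+2) = (0,2)
Fill (0+1,0+2) = (1,2)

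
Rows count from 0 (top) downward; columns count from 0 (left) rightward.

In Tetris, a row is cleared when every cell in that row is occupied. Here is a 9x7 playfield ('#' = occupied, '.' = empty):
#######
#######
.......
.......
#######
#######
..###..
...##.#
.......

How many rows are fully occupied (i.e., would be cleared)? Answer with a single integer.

Answer: 4

Derivation:
Check each row:
  row 0: 0 empty cells -> FULL (clear)
  row 1: 0 empty cells -> FULL (clear)
  row 2: 7 empty cells -> not full
  row 3: 7 empty cells -> not full
  row 4: 0 empty cells -> FULL (clear)
  row 5: 0 empty cells -> FULL (clear)
  row 6: 4 empty cells -> not full
  row 7: 4 empty cells -> not full
  row 8: 7 empty cells -> not full
Total rows cleared: 4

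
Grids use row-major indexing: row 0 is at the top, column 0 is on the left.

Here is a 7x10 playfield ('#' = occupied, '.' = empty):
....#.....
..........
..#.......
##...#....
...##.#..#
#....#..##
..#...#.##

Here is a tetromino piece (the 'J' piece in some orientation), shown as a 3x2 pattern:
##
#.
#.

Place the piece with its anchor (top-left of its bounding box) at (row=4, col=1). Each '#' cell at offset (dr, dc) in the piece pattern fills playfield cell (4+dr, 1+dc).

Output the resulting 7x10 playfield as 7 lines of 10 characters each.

Answer: ....#.....
..........
..#.......
##...#....
.####.#..#
##...#..##
.##...#.##

Derivation:
Fill (4+0,1+0) = (4,1)
Fill (4+0,1+1) = (4,2)
Fill (4+1,1+0) = (5,1)
Fill (4+2,1+0) = (6,1)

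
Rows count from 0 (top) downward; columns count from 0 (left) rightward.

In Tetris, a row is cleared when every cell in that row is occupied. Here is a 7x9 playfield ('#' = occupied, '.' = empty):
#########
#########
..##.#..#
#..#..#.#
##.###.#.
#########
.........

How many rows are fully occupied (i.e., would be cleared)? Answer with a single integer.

Check each row:
  row 0: 0 empty cells -> FULL (clear)
  row 1: 0 empty cells -> FULL (clear)
  row 2: 5 empty cells -> not full
  row 3: 5 empty cells -> not full
  row 4: 3 empty cells -> not full
  row 5: 0 empty cells -> FULL (clear)
  row 6: 9 empty cells -> not full
Total rows cleared: 3

Answer: 3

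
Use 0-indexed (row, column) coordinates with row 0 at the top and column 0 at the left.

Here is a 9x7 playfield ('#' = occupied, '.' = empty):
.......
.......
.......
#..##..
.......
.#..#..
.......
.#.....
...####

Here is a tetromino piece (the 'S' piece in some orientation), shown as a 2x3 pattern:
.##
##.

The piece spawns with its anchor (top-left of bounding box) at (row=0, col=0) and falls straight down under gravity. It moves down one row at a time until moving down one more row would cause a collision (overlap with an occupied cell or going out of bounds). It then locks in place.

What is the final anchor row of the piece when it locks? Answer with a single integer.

Spawn at (row=0, col=0). Try each row:
  row 0: fits
  row 1: fits
  row 2: blocked -> lock at row 1

Answer: 1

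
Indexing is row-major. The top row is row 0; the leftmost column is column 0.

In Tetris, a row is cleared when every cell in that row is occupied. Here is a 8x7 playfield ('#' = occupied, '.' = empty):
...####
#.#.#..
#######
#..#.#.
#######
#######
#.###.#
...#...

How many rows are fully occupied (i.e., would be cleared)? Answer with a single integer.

Answer: 3

Derivation:
Check each row:
  row 0: 3 empty cells -> not full
  row 1: 4 empty cells -> not full
  row 2: 0 empty cells -> FULL (clear)
  row 3: 4 empty cells -> not full
  row 4: 0 empty cells -> FULL (clear)
  row 5: 0 empty cells -> FULL (clear)
  row 6: 2 empty cells -> not full
  row 7: 6 empty cells -> not full
Total rows cleared: 3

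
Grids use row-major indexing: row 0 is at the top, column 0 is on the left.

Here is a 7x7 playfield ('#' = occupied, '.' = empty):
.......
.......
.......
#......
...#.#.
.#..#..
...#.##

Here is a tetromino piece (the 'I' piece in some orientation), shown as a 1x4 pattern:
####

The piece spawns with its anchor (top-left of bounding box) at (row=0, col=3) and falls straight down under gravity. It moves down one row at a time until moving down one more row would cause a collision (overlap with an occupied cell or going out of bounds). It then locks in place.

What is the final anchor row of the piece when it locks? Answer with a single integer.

Spawn at (row=0, col=3). Try each row:
  row 0: fits
  row 1: fits
  row 2: fits
  row 3: fits
  row 4: blocked -> lock at row 3

Answer: 3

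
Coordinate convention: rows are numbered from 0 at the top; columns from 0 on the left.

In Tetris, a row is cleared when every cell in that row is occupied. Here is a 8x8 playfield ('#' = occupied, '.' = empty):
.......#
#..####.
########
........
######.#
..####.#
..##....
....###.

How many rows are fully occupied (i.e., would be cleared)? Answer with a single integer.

Answer: 1

Derivation:
Check each row:
  row 0: 7 empty cells -> not full
  row 1: 3 empty cells -> not full
  row 2: 0 empty cells -> FULL (clear)
  row 3: 8 empty cells -> not full
  row 4: 1 empty cell -> not full
  row 5: 3 empty cells -> not full
  row 6: 6 empty cells -> not full
  row 7: 5 empty cells -> not full
Total rows cleared: 1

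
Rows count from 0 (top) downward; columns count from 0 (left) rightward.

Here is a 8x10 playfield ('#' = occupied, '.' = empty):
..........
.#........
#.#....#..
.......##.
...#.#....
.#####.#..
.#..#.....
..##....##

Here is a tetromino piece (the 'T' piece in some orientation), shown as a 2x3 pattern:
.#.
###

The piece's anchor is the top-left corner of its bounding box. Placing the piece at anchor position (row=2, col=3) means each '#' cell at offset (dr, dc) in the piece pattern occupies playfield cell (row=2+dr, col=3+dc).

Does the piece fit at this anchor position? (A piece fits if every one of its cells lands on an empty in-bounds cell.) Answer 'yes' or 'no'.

Answer: yes

Derivation:
Check each piece cell at anchor (2, 3):
  offset (0,1) -> (2,4): empty -> OK
  offset (1,0) -> (3,3): empty -> OK
  offset (1,1) -> (3,4): empty -> OK
  offset (1,2) -> (3,5): empty -> OK
All cells valid: yes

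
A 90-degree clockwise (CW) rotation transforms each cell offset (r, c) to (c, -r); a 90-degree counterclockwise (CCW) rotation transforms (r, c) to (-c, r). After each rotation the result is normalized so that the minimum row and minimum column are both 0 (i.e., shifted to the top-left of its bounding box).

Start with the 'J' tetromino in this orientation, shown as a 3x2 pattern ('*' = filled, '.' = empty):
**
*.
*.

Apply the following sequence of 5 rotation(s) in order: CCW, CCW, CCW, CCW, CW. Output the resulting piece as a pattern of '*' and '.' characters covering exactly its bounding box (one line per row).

Start:
**
*.
*.
After rotation 1 (CCW):
*..
***
After rotation 2 (CCW):
.*
.*
**
After rotation 3 (CCW):
***
..*
After rotation 4 (CCW):
**
*.
*.
After rotation 5 (CW):
***
..*

Answer: ***
..*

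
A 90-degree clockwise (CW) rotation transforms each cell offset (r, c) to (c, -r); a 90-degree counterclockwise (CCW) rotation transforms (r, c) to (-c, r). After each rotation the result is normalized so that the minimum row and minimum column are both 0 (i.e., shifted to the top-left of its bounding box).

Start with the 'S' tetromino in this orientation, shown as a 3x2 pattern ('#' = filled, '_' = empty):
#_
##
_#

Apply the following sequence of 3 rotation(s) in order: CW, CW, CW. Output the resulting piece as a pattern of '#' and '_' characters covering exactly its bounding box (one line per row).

Answer: _##
##_

Derivation:
Start:
#_
##
_#
After rotation 1 (CW):
_##
##_
After rotation 2 (CW):
#_
##
_#
After rotation 3 (CW):
_##
##_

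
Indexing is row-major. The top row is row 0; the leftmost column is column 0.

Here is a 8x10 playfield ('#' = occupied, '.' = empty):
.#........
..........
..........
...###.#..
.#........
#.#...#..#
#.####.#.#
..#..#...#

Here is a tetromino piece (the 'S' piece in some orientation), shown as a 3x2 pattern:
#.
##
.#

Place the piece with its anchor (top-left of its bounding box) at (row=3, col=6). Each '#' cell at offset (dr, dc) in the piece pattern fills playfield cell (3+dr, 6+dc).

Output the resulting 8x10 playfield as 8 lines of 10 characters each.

Fill (3+0,6+0) = (3,6)
Fill (3+1,6+0) = (4,6)
Fill (3+1,6+1) = (4,7)
Fill (3+2,6+1) = (5,7)

Answer: .#........
..........
..........
...#####..
.#....##..
#.#...##.#
#.####.#.#
..#..#...#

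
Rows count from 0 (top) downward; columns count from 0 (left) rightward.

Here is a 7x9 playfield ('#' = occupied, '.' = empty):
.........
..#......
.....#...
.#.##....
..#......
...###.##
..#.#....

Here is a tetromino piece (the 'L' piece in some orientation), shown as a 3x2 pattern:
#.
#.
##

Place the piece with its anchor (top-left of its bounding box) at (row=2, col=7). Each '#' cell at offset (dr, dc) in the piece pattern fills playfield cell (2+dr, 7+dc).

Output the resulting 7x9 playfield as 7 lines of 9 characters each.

Fill (2+0,7+0) = (2,7)
Fill (2+1,7+0) = (3,7)
Fill (2+2,7+0) = (4,7)
Fill (2+2,7+1) = (4,8)

Answer: .........
..#......
.....#.#.
.#.##..#.
..#....##
...###.##
..#.#....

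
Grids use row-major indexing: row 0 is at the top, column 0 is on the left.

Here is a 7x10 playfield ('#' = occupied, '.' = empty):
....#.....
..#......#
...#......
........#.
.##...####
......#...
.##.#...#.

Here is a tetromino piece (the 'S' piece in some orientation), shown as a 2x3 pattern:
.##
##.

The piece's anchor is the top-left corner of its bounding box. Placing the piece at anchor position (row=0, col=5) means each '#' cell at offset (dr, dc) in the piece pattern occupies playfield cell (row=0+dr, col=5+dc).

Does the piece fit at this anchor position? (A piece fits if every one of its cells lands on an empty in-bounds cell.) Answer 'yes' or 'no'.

Check each piece cell at anchor (0, 5):
  offset (0,1) -> (0,6): empty -> OK
  offset (0,2) -> (0,7): empty -> OK
  offset (1,0) -> (1,5): empty -> OK
  offset (1,1) -> (1,6): empty -> OK
All cells valid: yes

Answer: yes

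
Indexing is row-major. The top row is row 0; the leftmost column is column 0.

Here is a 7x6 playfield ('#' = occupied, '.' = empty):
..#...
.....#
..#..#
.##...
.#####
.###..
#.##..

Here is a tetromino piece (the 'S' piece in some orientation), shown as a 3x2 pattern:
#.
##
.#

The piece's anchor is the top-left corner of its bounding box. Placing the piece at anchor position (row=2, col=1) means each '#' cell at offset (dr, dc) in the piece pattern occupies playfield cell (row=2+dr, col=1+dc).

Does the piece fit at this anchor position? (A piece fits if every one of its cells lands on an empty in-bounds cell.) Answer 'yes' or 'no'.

Check each piece cell at anchor (2, 1):
  offset (0,0) -> (2,1): empty -> OK
  offset (1,0) -> (3,1): occupied ('#') -> FAIL
  offset (1,1) -> (3,2): occupied ('#') -> FAIL
  offset (2,1) -> (4,2): occupied ('#') -> FAIL
All cells valid: no

Answer: no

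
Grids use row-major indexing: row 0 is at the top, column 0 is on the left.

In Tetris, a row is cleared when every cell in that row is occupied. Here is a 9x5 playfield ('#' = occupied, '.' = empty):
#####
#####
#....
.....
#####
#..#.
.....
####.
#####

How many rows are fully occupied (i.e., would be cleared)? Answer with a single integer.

Check each row:
  row 0: 0 empty cells -> FULL (clear)
  row 1: 0 empty cells -> FULL (clear)
  row 2: 4 empty cells -> not full
  row 3: 5 empty cells -> not full
  row 4: 0 empty cells -> FULL (clear)
  row 5: 3 empty cells -> not full
  row 6: 5 empty cells -> not full
  row 7: 1 empty cell -> not full
  row 8: 0 empty cells -> FULL (clear)
Total rows cleared: 4

Answer: 4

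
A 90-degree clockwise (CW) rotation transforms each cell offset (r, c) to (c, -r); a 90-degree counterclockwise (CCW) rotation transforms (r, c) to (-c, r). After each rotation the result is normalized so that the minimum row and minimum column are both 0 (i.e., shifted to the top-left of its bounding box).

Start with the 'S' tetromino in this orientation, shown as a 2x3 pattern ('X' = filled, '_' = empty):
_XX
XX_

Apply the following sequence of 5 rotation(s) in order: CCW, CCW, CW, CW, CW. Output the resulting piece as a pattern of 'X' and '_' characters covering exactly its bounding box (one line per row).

Start:
_XX
XX_
After rotation 1 (CCW):
X_
XX
_X
After rotation 2 (CCW):
_XX
XX_
After rotation 3 (CW):
X_
XX
_X
After rotation 4 (CW):
_XX
XX_
After rotation 5 (CW):
X_
XX
_X

Answer: X_
XX
_X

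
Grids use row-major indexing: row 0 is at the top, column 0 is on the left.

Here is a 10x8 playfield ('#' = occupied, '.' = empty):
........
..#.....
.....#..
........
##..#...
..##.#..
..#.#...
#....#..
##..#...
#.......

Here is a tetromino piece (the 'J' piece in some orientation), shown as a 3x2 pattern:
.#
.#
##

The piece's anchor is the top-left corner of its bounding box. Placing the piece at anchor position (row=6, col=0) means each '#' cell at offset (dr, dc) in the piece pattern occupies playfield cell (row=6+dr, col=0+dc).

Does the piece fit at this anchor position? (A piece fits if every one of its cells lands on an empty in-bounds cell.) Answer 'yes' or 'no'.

Check each piece cell at anchor (6, 0):
  offset (0,1) -> (6,1): empty -> OK
  offset (1,1) -> (7,1): empty -> OK
  offset (2,0) -> (8,0): occupied ('#') -> FAIL
  offset (2,1) -> (8,1): occupied ('#') -> FAIL
All cells valid: no

Answer: no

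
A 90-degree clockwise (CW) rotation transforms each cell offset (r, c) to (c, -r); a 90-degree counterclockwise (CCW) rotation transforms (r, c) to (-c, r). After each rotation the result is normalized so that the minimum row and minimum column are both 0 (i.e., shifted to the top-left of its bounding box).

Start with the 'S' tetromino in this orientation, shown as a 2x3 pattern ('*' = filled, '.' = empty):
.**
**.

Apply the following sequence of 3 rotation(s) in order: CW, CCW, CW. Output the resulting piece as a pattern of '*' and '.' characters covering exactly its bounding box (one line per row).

Answer: *.
**
.*

Derivation:
Start:
.**
**.
After rotation 1 (CW):
*.
**
.*
After rotation 2 (CCW):
.**
**.
After rotation 3 (CW):
*.
**
.*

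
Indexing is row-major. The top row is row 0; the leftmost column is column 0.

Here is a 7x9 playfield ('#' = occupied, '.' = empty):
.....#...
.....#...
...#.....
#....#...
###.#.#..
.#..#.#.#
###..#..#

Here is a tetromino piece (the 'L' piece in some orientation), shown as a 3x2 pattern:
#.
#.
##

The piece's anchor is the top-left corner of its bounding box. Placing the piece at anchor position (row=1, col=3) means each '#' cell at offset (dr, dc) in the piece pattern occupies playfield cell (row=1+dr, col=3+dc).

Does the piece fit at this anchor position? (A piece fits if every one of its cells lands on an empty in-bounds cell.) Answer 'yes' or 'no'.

Check each piece cell at anchor (1, 3):
  offset (0,0) -> (1,3): empty -> OK
  offset (1,0) -> (2,3): occupied ('#') -> FAIL
  offset (2,0) -> (3,3): empty -> OK
  offset (2,1) -> (3,4): empty -> OK
All cells valid: no

Answer: no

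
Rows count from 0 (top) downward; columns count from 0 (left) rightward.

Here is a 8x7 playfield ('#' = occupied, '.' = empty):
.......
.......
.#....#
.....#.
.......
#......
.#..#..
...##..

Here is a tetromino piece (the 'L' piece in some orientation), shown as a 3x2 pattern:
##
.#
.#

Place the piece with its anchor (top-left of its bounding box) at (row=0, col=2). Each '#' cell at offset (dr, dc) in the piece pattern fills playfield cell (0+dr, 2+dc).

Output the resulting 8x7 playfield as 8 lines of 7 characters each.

Answer: ..##...
...#...
.#.#..#
.....#.
.......
#......
.#..#..
...##..

Derivation:
Fill (0+0,2+0) = (0,2)
Fill (0+0,2+1) = (0,3)
Fill (0+1,2+1) = (1,3)
Fill (0+2,2+1) = (2,3)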